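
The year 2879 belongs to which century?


Century = (year - 1) // 100 + 1
= (2879 - 1) // 100 + 1
= 2878 // 100 + 1
= 28 + 1

29th century


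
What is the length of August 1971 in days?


August 1971

31 days


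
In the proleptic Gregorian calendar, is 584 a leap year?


Gregorian leap year rule: divisible by 4, but not by 100, unless also by 400.
584 is divisible by 4 but not 100 -> leap year

Yes


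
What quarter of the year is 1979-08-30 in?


Month: August (month 8)
Q1: Jan-Mar, Q2: Apr-Jun, Q3: Jul-Sep, Q4: Oct-Dec

Q3


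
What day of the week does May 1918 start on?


Target: May 1, 1918
Anchor: Jan 1, 1918. With p = 1918 - 1 = 1917: (p + p//4 - p//100 + p//400) mod 7 = (1917 + 479 - 19 + 4) mod 7 = 2381 mod 7 = 1 -> Tuesday (Mon=0 ... Sun=6)
Days before May (Jan-Apr): 120 days
Weekday index = (1 + 120) mod 7 = 2

Wednesday


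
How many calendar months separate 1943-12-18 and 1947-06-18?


From December 1943 to June 1947
4 years * 12 = 48 months, minus 6 months = 42

42 months


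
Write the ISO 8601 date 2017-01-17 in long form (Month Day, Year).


ISO 2017-01-17 parses as year=2017, month=01, day=17
Month 1 -> January

January 17, 2017


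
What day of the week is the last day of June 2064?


June 2064 has 30 days
Anchor: Jan 1, 2064. With p = 2064 - 1 = 2063: (p + p//4 - p//100 + p//400) mod 7 = (2063 + 515 - 20 + 5) mod 7 = 2563 mod 7 = 1 -> Tuesday (Mon=0 ... Sun=6)
Days before June (Jan-May): 152; June 1 index = (1 + 152) mod 7 = 6 -> Sunday
Last day offset: 30 - 1 = 29 days
Weekday index = (6 + 29) mod 7 = 0

Monday, June 30


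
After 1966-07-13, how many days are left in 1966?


Day of year: 194 of 365
Remaining = 365 - 194

171 days


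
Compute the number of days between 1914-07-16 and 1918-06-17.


From 1914-07-16 to 1918-06-17
1914-07-16: days before July = 31 + 28 + 31 + 30 + 31 + 30 = 181 (1914 is not a leap year); day of year = 181 + 16 = 197
1918-06-17: days before June = 31 + 28 + 31 + 30 + 31 = 151 (1918 is not a leap year); day of year = 151 + 17 = 168
Rest of 1914: 365 - 197 = 168
Full years 1915 (365), 1916 (366), 1917 (365): 1096
Total = 168 + 1096 + 168 = 1432

1432 days


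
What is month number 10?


Month 10 of 12

October


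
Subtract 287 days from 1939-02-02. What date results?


Start: 1939-02-02, subtract 287 days
Back 2 days from February 2 reaches January 31, 1939 -> 285 left
January 1939 has 31 days -> back to December 31, 1938 -> 254 left
December 1938 has 31 days -> back to November 30, 1938 -> 223 left
November 1938 has 30 days -> back to October 31, 1938 -> 193 left
October 1938 has 31 days -> back to September 30, 1938 -> 162 left
September 1938 has 30 days -> back to August 31, 1938 -> 132 left
August 1938 has 31 days -> back to July 31, 1938 -> 101 left
July 1938 has 31 days -> back to June 30, 1938 -> 70 left
June 1938 has 30 days -> back to May 31, 1938 -> 40 left
May 1938 has 31 days -> back to April 30, 1938 -> 9 left
April 1938: 30 - 9 = 21 -> lands on April 21

Result: 1938-04-21


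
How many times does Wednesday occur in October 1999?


October 1999 has 31 days
Anchor: Jan 1, 1999. With p = 1999 - 1 = 1998: (p + p//4 - p//100 + p//400) mod 7 = (1998 + 499 - 19 + 4) mod 7 = 2482 mod 7 = 4 -> Friday (Mon=0 ... Sun=6)
Days before October (Jan-Sep): 273; October 1 index = (4 + 273) mod 7 = 4 -> Friday
First Wednesday is October 6
Wednesdays: 6, 13, 20, 27

4 Wednesdays


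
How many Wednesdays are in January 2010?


January 2010 has 31 days
Anchor: Jan 1, 2010. With p = 2010 - 1 = 2009: (p + p//4 - p//100 + p//400) mod 7 = (2009 + 502 - 20 + 5) mod 7 = 2496 mod 7 = 4 -> Friday (Mon=0 ... Sun=6)
January 1 is the anchor itself -> Friday
First Wednesday is January 6
Wednesdays: 6, 13, 20, 27

4 Wednesdays


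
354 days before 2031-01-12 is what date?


Start: 2031-01-12, subtract 354 days
Back 12 days from January 12 reaches December 31, 2030 -> 342 left
December 2030 has 31 days -> back to November 30, 2030 -> 311 left
November 2030 has 30 days -> back to October 31, 2030 -> 281 left
October 2030 has 31 days -> back to September 30, 2030 -> 250 left
September 2030 has 30 days -> back to August 31, 2030 -> 220 left
August 2030 has 31 days -> back to July 31, 2030 -> 189 left
July 2030 has 31 days -> back to June 30, 2030 -> 158 left
June 2030 has 30 days -> back to May 31, 2030 -> 128 left
May 2030 has 31 days -> back to April 30, 2030 -> 97 left
April 2030 has 30 days -> back to March 31, 2030 -> 67 left
March 2030 has 31 days -> back to February 28, 2030 -> 36 left
February 2030 has 28 days -> back to January 31, 2030 -> 8 left
January 2030: 31 - 8 = 23 -> lands on January 23

Result: 2030-01-23


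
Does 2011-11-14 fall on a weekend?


Anchor: Jan 1, 2011. With p = 2011 - 1 = 2010: (p + p//4 - p//100 + p//400) mod 7 = (2010 + 502 - 20 + 5) mod 7 = 2497 mod 7 = 5 -> Saturday (Mon=0 ... Sun=6)
Day of year: 318; offset = 317
Weekday index = (5 + 317) mod 7 = 0 -> Monday
Weekend days: Saturday, Sunday

No


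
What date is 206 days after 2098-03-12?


Start: 2098-03-12, add 206 days
March 2098 has 31 days: 31 - 12 = 19 days to March 31 -> 187 left
April 2098 has 30 days -> 157 left
May 2098 has 31 days -> 126 left
June 2098 has 30 days -> 96 left
July 2098 has 31 days -> 65 left
August 2098 has 31 days -> 34 left
September 2098 has 30 days -> 4 left
October 2098: 4 <= 31 -> lands on October 4

Result: 2098-10-04


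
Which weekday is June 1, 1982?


Target: June 1, 1982
Anchor: Jan 1, 1982. With p = 1982 - 1 = 1981: (p + p//4 - p//100 + p//400) mod 7 = (1981 + 495 - 19 + 4) mod 7 = 2461 mod 7 = 4 -> Friday (Mon=0 ... Sun=6)
Days before June (Jan-May): 151 days
Weekday index = (4 + 151) mod 7 = 1

Tuesday


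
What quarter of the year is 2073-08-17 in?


Month: August (month 8)
Q1: Jan-Mar, Q2: Apr-Jun, Q3: Jul-Sep, Q4: Oct-Dec

Q3


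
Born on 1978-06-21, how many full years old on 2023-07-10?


Birth: 1978-06-21
Reference: 2023-07-10
Year difference: 2023 - 1978 = 45

45 years old


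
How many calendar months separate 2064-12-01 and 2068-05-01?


From December 2064 to May 2068
4 years * 12 = 48 months, minus 7 months = 41

41 months


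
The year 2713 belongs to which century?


Century = (year - 1) // 100 + 1
= (2713 - 1) // 100 + 1
= 2712 // 100 + 1
= 27 + 1

28th century


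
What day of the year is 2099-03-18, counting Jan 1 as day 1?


Date: March 18, 2099
Days in months 1 through 2: 59
Plus 18 days in March

Day of year: 77


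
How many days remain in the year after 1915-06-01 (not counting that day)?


Day of year: 152 of 365
Remaining = 365 - 152

213 days


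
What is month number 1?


Month 1 of 12

January


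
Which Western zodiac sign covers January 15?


Date: January 15
Conventional tropical zodiac dates: Capricorn from December 22 onward; Aquarius starts January 20
January 15 falls within the Capricorn range

Capricorn


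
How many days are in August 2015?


August 2015

31 days


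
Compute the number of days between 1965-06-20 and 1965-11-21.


From 1965-06-20 to 1965-11-21
1965-06-20: days before June = 31 + 28 + 31 + 30 + 31 = 151 (1965 is not a leap year); day of year = 151 + 20 = 171
1965-11-21: days before November = 31 + 28 + 31 + 30 + 31 + 30 + 31 + 31 + 30 + 31 = 304 (1965 is not a leap year); day of year = 304 + 21 = 325
Same year: 325 - 171 = 154

154 days


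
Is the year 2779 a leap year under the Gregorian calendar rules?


Gregorian leap year rule: divisible by 4, but not by 100, unless also by 400.
2779 is not divisible by 4 -> not a leap year

No


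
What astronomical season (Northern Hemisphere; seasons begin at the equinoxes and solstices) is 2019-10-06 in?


Date: October 6
Astronomical Autumn (approx.; exact equinox/solstice day varies by year): September 22 to December 20
October 6 falls within the Autumn window

Autumn


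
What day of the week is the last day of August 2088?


August 2088 has 31 days
Anchor: Jan 1, 2088. With p = 2088 - 1 = 2087: (p + p//4 - p//100 + p//400) mod 7 = (2087 + 521 - 20 + 5) mod 7 = 2593 mod 7 = 3 -> Thursday (Mon=0 ... Sun=6)
Days before August (Jan-Jul): 213; August 1 index = (3 + 213) mod 7 = 6 -> Sunday
Last day offset: 31 - 1 = 30 days
Weekday index = (6 + 30) mod 7 = 1

Tuesday, August 31


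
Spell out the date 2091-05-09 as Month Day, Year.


ISO 2091-05-09 parses as year=2091, month=05, day=09
Month 5 -> May

May 9, 2091


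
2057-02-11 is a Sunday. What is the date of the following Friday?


Current: Sunday
Target: Friday
Days ahead: 5

Next Friday: 2057-02-16


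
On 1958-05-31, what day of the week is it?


Date: May 31, 1958
Anchor: Jan 1, 1958. With p = 1958 - 1 = 1957: (p + p//4 - p//100 + p//400) mod 7 = (1957 + 489 - 19 + 4) mod 7 = 2431 mod 7 = 2 -> Wednesday (Mon=0 ... Sun=6)
Days before May (Jan-Apr): 120; offset = 120 + 31 - 1 = 150
Weekday index = (2 + 150) mod 7 = 5

Day of the week: Saturday


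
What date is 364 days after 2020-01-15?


Start: 2020-01-15, add 364 days
January 2020 has 31 days: 31 - 15 = 16 days to January 31 -> 348 left
February 2020 has 29 days -> 319 left
March 2020 has 31 days -> 288 left
April 2020 has 30 days -> 258 left
May 2020 has 31 days -> 227 left
June 2020 has 30 days -> 197 left
July 2020 has 31 days -> 166 left
August 2020 has 31 days -> 135 left
September 2020 has 30 days -> 105 left
October 2020 has 31 days -> 74 left
November 2020 has 30 days -> 44 left
December 2020 has 31 days -> 13 left
January 2021: 13 <= 31 -> lands on January 13

Result: 2021-01-13


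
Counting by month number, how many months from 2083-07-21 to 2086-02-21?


From July 2083 to February 2086
3 years * 12 = 36 months, minus 5 months = 31

31 months


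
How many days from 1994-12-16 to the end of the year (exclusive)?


Day of year: 350 of 365
Remaining = 365 - 350

15 days


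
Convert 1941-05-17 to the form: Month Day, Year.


ISO 1941-05-17 parses as year=1941, month=05, day=17
Month 5 -> May

May 17, 1941


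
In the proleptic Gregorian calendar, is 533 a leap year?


Gregorian leap year rule: divisible by 4, but not by 100, unless also by 400.
533 is not divisible by 4 -> not a leap year

No


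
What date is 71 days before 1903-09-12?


Start: 1903-09-12, subtract 71 days
Back 12 days from September 12 reaches August 31, 1903 -> 59 left
August 1903 has 31 days -> back to July 31, 1903 -> 28 left
July 1903: 31 - 28 = 3 -> lands on July 3

Result: 1903-07-03


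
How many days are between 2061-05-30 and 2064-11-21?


From 2061-05-30 to 2064-11-21
2061-05-30: days before May = 31 + 28 + 31 + 30 = 120 (2061 is not a leap year); day of year = 120 + 30 = 150
2064-11-21: days before November = 31 + 29 + 31 + 30 + 31 + 30 + 31 + 31 + 30 + 31 = 305 (2064 is a leap year); day of year = 305 + 21 = 326
Rest of 2061: 365 - 150 = 215
Full years 2062 (365), 2063 (365): 730
Total = 215 + 730 + 326 = 1271

1271 days


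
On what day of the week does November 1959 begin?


Target: November 1, 1959
Anchor: Jan 1, 1959. With p = 1959 - 1 = 1958: (p + p//4 - p//100 + p//400) mod 7 = (1958 + 489 - 19 + 4) mod 7 = 2432 mod 7 = 3 -> Thursday (Mon=0 ... Sun=6)
Days before November (Jan-Oct): 304 days
Weekday index = (3 + 304) mod 7 = 6

Sunday


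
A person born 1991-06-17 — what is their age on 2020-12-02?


Birth: 1991-06-17
Reference: 2020-12-02
Year difference: 2020 - 1991 = 29

29 years old


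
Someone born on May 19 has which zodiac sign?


Date: May 19
Conventional tropical zodiac dates: Taurus from April 20 onward; Gemini starts May 21
May 19 falls within the Taurus range

Taurus


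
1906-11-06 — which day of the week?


Date: November 6, 1906
Anchor: Jan 1, 1906. With p = 1906 - 1 = 1905: (p + p//4 - p//100 + p//400) mod 7 = (1905 + 476 - 19 + 4) mod 7 = 2366 mod 7 = 0 -> Monday (Mon=0 ... Sun=6)
Days before November (Jan-Oct): 304; offset = 304 + 6 - 1 = 309
Weekday index = (0 + 309) mod 7 = 1

Day of the week: Tuesday


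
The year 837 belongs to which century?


Century = (year - 1) // 100 + 1
= (837 - 1) // 100 + 1
= 836 // 100 + 1
= 8 + 1

9th century


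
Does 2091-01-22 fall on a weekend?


Anchor: Jan 1, 2091. With p = 2091 - 1 = 2090: (p + p//4 - p//100 + p//400) mod 7 = (2090 + 522 - 20 + 5) mod 7 = 2597 mod 7 = 0 -> Monday (Mon=0 ... Sun=6)
Day of year: 22; offset = 21
Weekday index = (0 + 21) mod 7 = 0 -> Monday
Weekend days: Saturday, Sunday

No


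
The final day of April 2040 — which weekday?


April 2040 has 30 days
Anchor: Jan 1, 2040. With p = 2040 - 1 = 2039: (p + p//4 - p//100 + p//400) mod 7 = (2039 + 509 - 20 + 5) mod 7 = 2533 mod 7 = 6 -> Sunday (Mon=0 ... Sun=6)
Days before April (Jan-Mar): 91; April 1 index = (6 + 91) mod 7 = 6 -> Sunday
Last day offset: 30 - 1 = 29 days
Weekday index = (6 + 29) mod 7 = 0

Monday, April 30


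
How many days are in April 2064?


April 2064

30 days


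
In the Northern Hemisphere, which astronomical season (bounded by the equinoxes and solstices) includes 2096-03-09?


Date: March 9
Astronomical Winter (approx.; exact equinox/solstice day varies by year): December 21 to March 19
March 9 falls within the Winter window

Winter


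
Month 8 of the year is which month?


Month 8 of 12

August


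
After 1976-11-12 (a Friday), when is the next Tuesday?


Current: Friday
Target: Tuesday
Days ahead: 4

Next Tuesday: 1976-11-16


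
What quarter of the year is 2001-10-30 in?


Month: October (month 10)
Q1: Jan-Mar, Q2: Apr-Jun, Q3: Jul-Sep, Q4: Oct-Dec

Q4


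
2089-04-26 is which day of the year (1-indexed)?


Date: April 26, 2089
Days in months 1 through 3: 90
Plus 26 days in April

Day of year: 116


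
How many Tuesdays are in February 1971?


February 1971 has 28 days
Anchor: Jan 1, 1971. With p = 1971 - 1 = 1970: (p + p//4 - p//100 + p//400) mod 7 = (1970 + 492 - 19 + 4) mod 7 = 2447 mod 7 = 4 -> Friday (Mon=0 ... Sun=6)
Days before February (Jan): 31; February 1 index = (4 + 31) mod 7 = 0 -> Monday
First Tuesday is February 2
Tuesdays: 2, 9, 16, 23

4 Tuesdays


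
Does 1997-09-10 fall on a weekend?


Anchor: Jan 1, 1997. With p = 1997 - 1 = 1996: (p + p//4 - p//100 + p//400) mod 7 = (1996 + 499 - 19 + 4) mod 7 = 2480 mod 7 = 2 -> Wednesday (Mon=0 ... Sun=6)
Day of year: 253; offset = 252
Weekday index = (2 + 252) mod 7 = 2 -> Wednesday
Weekend days: Saturday, Sunday

No


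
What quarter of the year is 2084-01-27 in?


Month: January (month 1)
Q1: Jan-Mar, Q2: Apr-Jun, Q3: Jul-Sep, Q4: Oct-Dec

Q1


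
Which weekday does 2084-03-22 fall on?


Date: March 22, 2084
Anchor: Jan 1, 2084. With p = 2084 - 1 = 2083: (p + p//4 - p//100 + p//400) mod 7 = (2083 + 520 - 20 + 5) mod 7 = 2588 mod 7 = 5 -> Saturday (Mon=0 ... Sun=6)
Days before March (Jan-Feb): 60; offset = 60 + 22 - 1 = 81
Weekday index = (5 + 81) mod 7 = 2

Day of the week: Wednesday


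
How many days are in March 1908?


March 1908

31 days


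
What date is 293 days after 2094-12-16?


Start: 2094-12-16, add 293 days
December 2094 has 31 days: 31 - 16 = 15 days to December 31 -> 278 left
January 2095 has 31 days -> 247 left
February 2095 has 28 days -> 219 left
March 2095 has 31 days -> 188 left
April 2095 has 30 days -> 158 left
May 2095 has 31 days -> 127 left
June 2095 has 30 days -> 97 left
July 2095 has 31 days -> 66 left
August 2095 has 31 days -> 35 left
September 2095 has 30 days -> 5 left
October 2095: 5 <= 31 -> lands on October 5

Result: 2095-10-05


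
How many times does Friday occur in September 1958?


September 1958 has 30 days
Anchor: Jan 1, 1958. With p = 1958 - 1 = 1957: (p + p//4 - p//100 + p//400) mod 7 = (1957 + 489 - 19 + 4) mod 7 = 2431 mod 7 = 2 -> Wednesday (Mon=0 ... Sun=6)
Days before September (Jan-Aug): 243; September 1 index = (2 + 243) mod 7 = 0 -> Monday
First Friday is September 5
Fridays: 5, 12, 19, 26

4 Fridays


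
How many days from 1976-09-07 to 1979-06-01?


From 1976-09-07 to 1979-06-01
1976-09-07: days before September = 31 + 29 + 31 + 30 + 31 + 30 + 31 + 31 = 244 (1976 is a leap year); day of year = 244 + 7 = 251
1979-06-01: days before June = 31 + 28 + 31 + 30 + 31 = 151 (1979 is not a leap year); day of year = 151 + 1 = 152
Rest of 1976: 366 - 251 = 115
Full years 1977 (365), 1978 (365): 730
Total = 115 + 730 + 152 = 997

997 days


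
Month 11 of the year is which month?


Month 11 of 12

November


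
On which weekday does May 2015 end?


May 2015 has 31 days
Anchor: Jan 1, 2015. With p = 2015 - 1 = 2014: (p + p//4 - p//100 + p//400) mod 7 = (2014 + 503 - 20 + 5) mod 7 = 2502 mod 7 = 3 -> Thursday (Mon=0 ... Sun=6)
Days before May (Jan-Apr): 120; May 1 index = (3 + 120) mod 7 = 4 -> Friday
Last day offset: 31 - 1 = 30 days
Weekday index = (4 + 30) mod 7 = 6

Sunday, May 31


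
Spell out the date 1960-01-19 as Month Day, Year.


ISO 1960-01-19 parses as year=1960, month=01, day=19
Month 1 -> January

January 19, 1960


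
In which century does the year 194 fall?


Century = (year - 1) // 100 + 1
= (194 - 1) // 100 + 1
= 193 // 100 + 1
= 1 + 1

2nd century


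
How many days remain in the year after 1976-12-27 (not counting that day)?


Day of year: 362 of 366
Remaining = 366 - 362

4 days


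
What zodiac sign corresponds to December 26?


Date: December 26
Conventional tropical zodiac dates: Capricorn from December 22 onward; Aquarius starts January 20
December 26 falls within the Capricorn range

Capricorn


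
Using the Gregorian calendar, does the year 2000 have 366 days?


Gregorian leap year rule: divisible by 4, but not by 100, unless also by 400.
2000 is divisible by 400 -> leap year

Yes


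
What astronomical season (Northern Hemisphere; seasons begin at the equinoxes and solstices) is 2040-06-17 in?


Date: June 17
Astronomical Spring (approx.; exact equinox/solstice day varies by year): March 20 to June 20
June 17 falls within the Spring window

Spring


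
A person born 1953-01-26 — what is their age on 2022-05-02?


Birth: 1953-01-26
Reference: 2022-05-02
Year difference: 2022 - 1953 = 69

69 years old


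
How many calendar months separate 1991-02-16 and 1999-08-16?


From February 1991 to August 1999
8 years * 12 = 96 months, plus 6 months = 102

102 months


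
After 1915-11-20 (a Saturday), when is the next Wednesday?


Current: Saturday
Target: Wednesday
Days ahead: 4

Next Wednesday: 1915-11-24


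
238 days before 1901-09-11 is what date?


Start: 1901-09-11, subtract 238 days
Back 11 days from September 11 reaches August 31, 1901 -> 227 left
August 1901 has 31 days -> back to July 31, 1901 -> 196 left
July 1901 has 31 days -> back to June 30, 1901 -> 165 left
June 1901 has 30 days -> back to May 31, 1901 -> 135 left
May 1901 has 31 days -> back to April 30, 1901 -> 104 left
April 1901 has 30 days -> back to March 31, 1901 -> 74 left
March 1901 has 31 days -> back to February 28, 1901 -> 43 left
February 1901 has 28 days -> back to January 31, 1901 -> 15 left
January 1901: 31 - 15 = 16 -> lands on January 16

Result: 1901-01-16


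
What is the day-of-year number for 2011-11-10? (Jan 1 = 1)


Date: November 10, 2011
Days in months 1 through 10: 304
Plus 10 days in November

Day of year: 314


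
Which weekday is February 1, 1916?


Target: February 1, 1916
Anchor: Jan 1, 1916. With p = 1916 - 1 = 1915: (p + p//4 - p//100 + p//400) mod 7 = (1915 + 478 - 19 + 4) mod 7 = 2378 mod 7 = 5 -> Saturday (Mon=0 ... Sun=6)
Days before February (Jan): 31 days
Weekday index = (5 + 31) mod 7 = 1

Tuesday


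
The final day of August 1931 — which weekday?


August 1931 has 31 days
Anchor: Jan 1, 1931. With p = 1931 - 1 = 1930: (p + p//4 - p//100 + p//400) mod 7 = (1930 + 482 - 19 + 4) mod 7 = 2397 mod 7 = 3 -> Thursday (Mon=0 ... Sun=6)
Days before August (Jan-Jul): 212; August 1 index = (3 + 212) mod 7 = 5 -> Saturday
Last day offset: 31 - 1 = 30 days
Weekday index = (5 + 30) mod 7 = 0

Monday, August 31


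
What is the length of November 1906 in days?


November 1906

30 days


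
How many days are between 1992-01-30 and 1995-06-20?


From 1992-01-30 to 1995-06-20
1992-01-30: day of year = 30
1995-06-20: days before June = 31 + 28 + 31 + 30 + 31 = 151 (1995 is not a leap year); day of year = 151 + 20 = 171
Rest of 1992: 366 - 30 = 336
Full years 1993 (365), 1994 (365): 730
Total = 336 + 730 + 171 = 1237

1237 days


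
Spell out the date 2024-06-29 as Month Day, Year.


ISO 2024-06-29 parses as year=2024, month=06, day=29
Month 6 -> June

June 29, 2024


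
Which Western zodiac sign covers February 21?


Date: February 21
Conventional tropical zodiac dates: Pisces from February 19 onward; Aries starts March 21
February 21 falls within the Pisces range

Pisces


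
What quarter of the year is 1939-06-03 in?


Month: June (month 6)
Q1: Jan-Mar, Q2: Apr-Jun, Q3: Jul-Sep, Q4: Oct-Dec

Q2


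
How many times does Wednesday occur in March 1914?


March 1914 has 31 days
Anchor: Jan 1, 1914. With p = 1914 - 1 = 1913: (p + p//4 - p//100 + p//400) mod 7 = (1913 + 478 - 19 + 4) mod 7 = 2376 mod 7 = 3 -> Thursday (Mon=0 ... Sun=6)
Days before March (Jan-Feb): 59; March 1 index = (3 + 59) mod 7 = 6 -> Sunday
First Wednesday is March 4
Wednesdays: 4, 11, 18, 25

4 Wednesdays


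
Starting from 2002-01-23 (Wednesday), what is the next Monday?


Current: Wednesday
Target: Monday
Days ahead: 5

Next Monday: 2002-01-28


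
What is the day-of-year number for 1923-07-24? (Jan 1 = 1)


Date: July 24, 1923
Days in months 1 through 6: 181
Plus 24 days in July

Day of year: 205


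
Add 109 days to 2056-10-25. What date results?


Start: 2056-10-25, add 109 days
October 2056 has 31 days: 31 - 25 = 6 days to October 31 -> 103 left
November 2056 has 30 days -> 73 left
December 2056 has 31 days -> 42 left
January 2057 has 31 days -> 11 left
February 2057: 11 <= 28 -> lands on February 11

Result: 2057-02-11


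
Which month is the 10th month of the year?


Month 10 of 12

October


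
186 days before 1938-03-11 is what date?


Start: 1938-03-11, subtract 186 days
Back 11 days from March 11 reaches February 28, 1938 -> 175 left
February 1938 has 28 days -> back to January 31, 1938 -> 147 left
January 1938 has 31 days -> back to December 31, 1937 -> 116 left
December 1937 has 31 days -> back to November 30, 1937 -> 85 left
November 1937 has 30 days -> back to October 31, 1937 -> 55 left
October 1937 has 31 days -> back to September 30, 1937 -> 24 left
September 1937: 30 - 24 = 6 -> lands on September 6

Result: 1937-09-06


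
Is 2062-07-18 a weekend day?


Anchor: Jan 1, 2062. With p = 2062 - 1 = 2061: (p + p//4 - p//100 + p//400) mod 7 = (2061 + 515 - 20 + 5) mod 7 = 2561 mod 7 = 6 -> Sunday (Mon=0 ... Sun=6)
Day of year: 199; offset = 198
Weekday index = (6 + 198) mod 7 = 1 -> Tuesday
Weekend days: Saturday, Sunday

No


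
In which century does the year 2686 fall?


Century = (year - 1) // 100 + 1
= (2686 - 1) // 100 + 1
= 2685 // 100 + 1
= 26 + 1

27th century


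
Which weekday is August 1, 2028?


Target: August 1, 2028
Anchor: Jan 1, 2028. With p = 2028 - 1 = 2027: (p + p//4 - p//100 + p//400) mod 7 = (2027 + 506 - 20 + 5) mod 7 = 2518 mod 7 = 5 -> Saturday (Mon=0 ... Sun=6)
Days before August (Jan-Jul): 213 days
Weekday index = (5 + 213) mod 7 = 1

Tuesday


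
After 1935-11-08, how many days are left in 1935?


Day of year: 312 of 365
Remaining = 365 - 312

53 days


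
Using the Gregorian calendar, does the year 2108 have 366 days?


Gregorian leap year rule: divisible by 4, but not by 100, unless also by 400.
2108 is divisible by 4 but not 100 -> leap year

Yes


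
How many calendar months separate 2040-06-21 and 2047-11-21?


From June 2040 to November 2047
7 years * 12 = 84 months, plus 5 months = 89

89 months


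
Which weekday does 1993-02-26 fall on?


Date: February 26, 1993
Anchor: Jan 1, 1993. With p = 1993 - 1 = 1992: (p + p//4 - p//100 + p//400) mod 7 = (1992 + 498 - 19 + 4) mod 7 = 2475 mod 7 = 4 -> Friday (Mon=0 ... Sun=6)
Days before February (Jan): 31; offset = 31 + 26 - 1 = 56
Weekday index = (4 + 56) mod 7 = 4

Day of the week: Friday


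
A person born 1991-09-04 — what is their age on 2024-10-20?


Birth: 1991-09-04
Reference: 2024-10-20
Year difference: 2024 - 1991 = 33

33 years old


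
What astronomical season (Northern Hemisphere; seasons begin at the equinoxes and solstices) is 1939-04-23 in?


Date: April 23
Astronomical Spring (approx.; exact equinox/solstice day varies by year): March 20 to June 20
April 23 falls within the Spring window

Spring


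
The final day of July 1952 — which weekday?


July 1952 has 31 days
Anchor: Jan 1, 1952. With p = 1952 - 1 = 1951: (p + p//4 - p//100 + p//400) mod 7 = (1951 + 487 - 19 + 4) mod 7 = 2423 mod 7 = 1 -> Tuesday (Mon=0 ... Sun=6)
Days before July (Jan-Jun): 182; July 1 index = (1 + 182) mod 7 = 1 -> Tuesday
Last day offset: 31 - 1 = 30 days
Weekday index = (1 + 30) mod 7 = 3

Thursday, July 31


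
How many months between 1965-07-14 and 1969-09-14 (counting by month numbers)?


From July 1965 to September 1969
4 years * 12 = 48 months, plus 2 months = 50

50 months


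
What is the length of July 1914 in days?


July 1914

31 days


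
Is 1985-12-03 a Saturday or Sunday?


Anchor: Jan 1, 1985. With p = 1985 - 1 = 1984: (p + p//4 - p//100 + p//400) mod 7 = (1984 + 496 - 19 + 4) mod 7 = 2465 mod 7 = 1 -> Tuesday (Mon=0 ... Sun=6)
Day of year: 337; offset = 336
Weekday index = (1 + 336) mod 7 = 1 -> Tuesday
Weekend days: Saturday, Sunday

No


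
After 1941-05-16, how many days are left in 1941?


Day of year: 136 of 365
Remaining = 365 - 136

229 days


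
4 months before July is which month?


July is month 7
7 - 4 = 3

March


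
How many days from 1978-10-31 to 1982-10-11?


From 1978-10-31 to 1982-10-11
1978-10-31: days before October = 31 + 28 + 31 + 30 + 31 + 30 + 31 + 31 + 30 = 273 (1978 is not a leap year); day of year = 273 + 31 = 304
1982-10-11: days before October = 31 + 28 + 31 + 30 + 31 + 30 + 31 + 31 + 30 = 273 (1982 is not a leap year); day of year = 273 + 11 = 284
Rest of 1978: 365 - 304 = 61
Full years 1979 (365), 1980 (366), 1981 (365): 1096
Total = 61 + 1096 + 284 = 1441

1441 days


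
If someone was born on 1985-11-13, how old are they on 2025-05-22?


Birth: 1985-11-13
Reference: 2025-05-22
Year difference: 2025 - 1985 = 40
Birthday not yet reached in 2025, subtract 1

39 years old


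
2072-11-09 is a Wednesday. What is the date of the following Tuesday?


Current: Wednesday
Target: Tuesday
Days ahead: 6

Next Tuesday: 2072-11-15


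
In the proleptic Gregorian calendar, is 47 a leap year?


Gregorian leap year rule: divisible by 4, but not by 100, unless also by 400.
47 is not divisible by 4 -> not a leap year

No


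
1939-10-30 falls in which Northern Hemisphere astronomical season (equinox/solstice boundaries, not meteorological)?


Date: October 30
Astronomical Autumn (approx.; exact equinox/solstice day varies by year): September 22 to December 20
October 30 falls within the Autumn window

Autumn


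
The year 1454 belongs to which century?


Century = (year - 1) // 100 + 1
= (1454 - 1) // 100 + 1
= 1453 // 100 + 1
= 14 + 1

15th century


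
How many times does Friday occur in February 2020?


February 2020 has 29 days
Anchor: Jan 1, 2020. With p = 2020 - 1 = 2019: (p + p//4 - p//100 + p//400) mod 7 = (2019 + 504 - 20 + 5) mod 7 = 2508 mod 7 = 2 -> Wednesday (Mon=0 ... Sun=6)
Days before February (Jan): 31; February 1 index = (2 + 31) mod 7 = 5 -> Saturday
First Friday is February 7
Fridays: 7, 14, 21, 28

4 Fridays


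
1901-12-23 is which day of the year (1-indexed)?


Date: December 23, 1901
Days in months 1 through 11: 334
Plus 23 days in December

Day of year: 357


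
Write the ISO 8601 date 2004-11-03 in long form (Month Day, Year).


ISO 2004-11-03 parses as year=2004, month=11, day=03
Month 11 -> November

November 3, 2004


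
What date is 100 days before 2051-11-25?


Start: 2051-11-25, subtract 100 days
Back 25 days from November 25 reaches October 31, 2051 -> 75 left
October 2051 has 31 days -> back to September 30, 2051 -> 44 left
September 2051 has 30 days -> back to August 31, 2051 -> 14 left
August 2051: 31 - 14 = 17 -> lands on August 17

Result: 2051-08-17


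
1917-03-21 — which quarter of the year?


Month: March (month 3)
Q1: Jan-Mar, Q2: Apr-Jun, Q3: Jul-Sep, Q4: Oct-Dec

Q1


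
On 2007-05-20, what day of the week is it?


Date: May 20, 2007
Anchor: Jan 1, 2007. With p = 2007 - 1 = 2006: (p + p//4 - p//100 + p//400) mod 7 = (2006 + 501 - 20 + 5) mod 7 = 2492 mod 7 = 0 -> Monday (Mon=0 ... Sun=6)
Days before May (Jan-Apr): 120; offset = 120 + 20 - 1 = 139
Weekday index = (0 + 139) mod 7 = 6

Day of the week: Sunday


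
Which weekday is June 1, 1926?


Target: June 1, 1926
Anchor: Jan 1, 1926. With p = 1926 - 1 = 1925: (p + p//4 - p//100 + p//400) mod 7 = (1925 + 481 - 19 + 4) mod 7 = 2391 mod 7 = 4 -> Friday (Mon=0 ... Sun=6)
Days before June (Jan-May): 151 days
Weekday index = (4 + 151) mod 7 = 1

Tuesday


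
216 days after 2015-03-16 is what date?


Start: 2015-03-16, add 216 days
March 2015 has 31 days: 31 - 16 = 15 days to March 31 -> 201 left
April 2015 has 30 days -> 171 left
May 2015 has 31 days -> 140 left
June 2015 has 30 days -> 110 left
July 2015 has 31 days -> 79 left
August 2015 has 31 days -> 48 left
September 2015 has 30 days -> 18 left
October 2015: 18 <= 31 -> lands on October 18

Result: 2015-10-18


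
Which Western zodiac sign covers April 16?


Date: April 16
Conventional tropical zodiac dates: Aries from March 21 onward; Taurus starts April 20
April 16 falls within the Aries range

Aries


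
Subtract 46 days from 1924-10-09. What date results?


Start: 1924-10-09, subtract 46 days
Back 9 days from October 9 reaches September 30, 1924 -> 37 left
September 1924 has 30 days -> back to August 31, 1924 -> 7 left
August 1924: 31 - 7 = 24 -> lands on August 24

Result: 1924-08-24


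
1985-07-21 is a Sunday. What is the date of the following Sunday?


Current: Sunday
Target: Sunday
Days ahead: 7

Next Sunday: 1985-07-28


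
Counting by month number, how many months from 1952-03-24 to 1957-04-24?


From March 1952 to April 1957
5 years * 12 = 60 months, plus 1 month = 61

61 months


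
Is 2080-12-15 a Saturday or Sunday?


Anchor: Jan 1, 2080. With p = 2080 - 1 = 2079: (p + p//4 - p//100 + p//400) mod 7 = (2079 + 519 - 20 + 5) mod 7 = 2583 mod 7 = 0 -> Monday (Mon=0 ... Sun=6)
Day of year: 350; offset = 349
Weekday index = (0 + 349) mod 7 = 6 -> Sunday
Weekend days: Saturday, Sunday

Yes


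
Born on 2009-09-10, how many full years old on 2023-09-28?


Birth: 2009-09-10
Reference: 2023-09-28
Year difference: 2023 - 2009 = 14

14 years old


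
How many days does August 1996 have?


August 1996

31 days


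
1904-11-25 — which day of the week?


Date: November 25, 1904
Anchor: Jan 1, 1904. With p = 1904 - 1 = 1903: (p + p//4 - p//100 + p//400) mod 7 = (1903 + 475 - 19 + 4) mod 7 = 2363 mod 7 = 4 -> Friday (Mon=0 ... Sun=6)
Days before November (Jan-Oct): 305; offset = 305 + 25 - 1 = 329
Weekday index = (4 + 329) mod 7 = 4

Day of the week: Friday


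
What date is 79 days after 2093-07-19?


Start: 2093-07-19, add 79 days
July 2093 has 31 days: 31 - 19 = 12 days to July 31 -> 67 left
August 2093 has 31 days -> 36 left
September 2093 has 30 days -> 6 left
October 2093: 6 <= 31 -> lands on October 6

Result: 2093-10-06


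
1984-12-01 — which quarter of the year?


Month: December (month 12)
Q1: Jan-Mar, Q2: Apr-Jun, Q3: Jul-Sep, Q4: Oct-Dec

Q4


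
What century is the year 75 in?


Century = (year - 1) // 100 + 1
= (75 - 1) // 100 + 1
= 74 // 100 + 1
= 0 + 1

1st century


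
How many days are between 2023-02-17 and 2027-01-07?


From 2023-02-17 to 2027-01-07
2023-02-17: days before February = 31; day of year = 31 + 17 = 48
2027-01-07: day of year = 7
Rest of 2023: 365 - 48 = 317
Full years 2024 (366), 2025 (365), 2026 (365): 1096
Total = 317 + 1096 + 7 = 1420

1420 days


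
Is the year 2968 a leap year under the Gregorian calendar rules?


Gregorian leap year rule: divisible by 4, but not by 100, unless also by 400.
2968 is divisible by 4 but not 100 -> leap year

Yes


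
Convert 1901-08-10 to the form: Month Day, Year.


ISO 1901-08-10 parses as year=1901, month=08, day=10
Month 8 -> August

August 10, 1901


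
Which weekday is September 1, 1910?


Target: September 1, 1910
Anchor: Jan 1, 1910. With p = 1910 - 1 = 1909: (p + p//4 - p//100 + p//400) mod 7 = (1909 + 477 - 19 + 4) mod 7 = 2371 mod 7 = 5 -> Saturday (Mon=0 ... Sun=6)
Days before September (Jan-Aug): 243 days
Weekday index = (5 + 243) mod 7 = 3

Thursday


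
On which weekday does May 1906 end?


May 1906 has 31 days
Anchor: Jan 1, 1906. With p = 1906 - 1 = 1905: (p + p//4 - p//100 + p//400) mod 7 = (1905 + 476 - 19 + 4) mod 7 = 2366 mod 7 = 0 -> Monday (Mon=0 ... Sun=6)
Days before May (Jan-Apr): 120; May 1 index = (0 + 120) mod 7 = 1 -> Tuesday
Last day offset: 31 - 1 = 30 days
Weekday index = (1 + 30) mod 7 = 3

Thursday, May 31


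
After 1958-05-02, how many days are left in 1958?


Day of year: 122 of 365
Remaining = 365 - 122

243 days


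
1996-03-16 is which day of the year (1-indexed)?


Date: March 16, 1996
Days in months 1 through 2: 60
Plus 16 days in March

Day of year: 76


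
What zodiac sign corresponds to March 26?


Date: March 26
Conventional tropical zodiac dates: Aries from March 21 onward; Taurus starts April 20
March 26 falls within the Aries range

Aries


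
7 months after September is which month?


September is month 9
9 + 7 = 16; wrap: 16 - 12 = 4

April


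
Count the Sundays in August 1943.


August 1943 has 31 days
Anchor: Jan 1, 1943. With p = 1943 - 1 = 1942: (p + p//4 - p//100 + p//400) mod 7 = (1942 + 485 - 19 + 4) mod 7 = 2412 mod 7 = 4 -> Friday (Mon=0 ... Sun=6)
Days before August (Jan-Jul): 212; August 1 index = (4 + 212) mod 7 = 6 -> Sunday
First Sunday is August 1
Sundays: 1, 8, 15, 22, 29

5 Sundays


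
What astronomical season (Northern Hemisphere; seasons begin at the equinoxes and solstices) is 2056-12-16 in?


Date: December 16
Astronomical Autumn (approx.; exact equinox/solstice day varies by year): September 22 to December 20
December 16 falls within the Autumn window

Autumn


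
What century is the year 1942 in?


Century = (year - 1) // 100 + 1
= (1942 - 1) // 100 + 1
= 1941 // 100 + 1
= 19 + 1

20th century


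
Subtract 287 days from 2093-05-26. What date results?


Start: 2093-05-26, subtract 287 days
Back 26 days from May 26 reaches April 30, 2093 -> 261 left
April 2093 has 30 days -> back to March 31, 2093 -> 231 left
March 2093 has 31 days -> back to February 28, 2093 -> 200 left
February 2093 has 28 days -> back to January 31, 2093 -> 172 left
January 2093 has 31 days -> back to December 31, 2092 -> 141 left
December 2092 has 31 days -> back to November 30, 2092 -> 110 left
November 2092 has 30 days -> back to October 31, 2092 -> 80 left
October 2092 has 31 days -> back to September 30, 2092 -> 49 left
September 2092 has 30 days -> back to August 31, 2092 -> 19 left
August 2092: 31 - 19 = 12 -> lands on August 12

Result: 2092-08-12


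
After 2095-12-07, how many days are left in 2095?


Day of year: 341 of 365
Remaining = 365 - 341

24 days


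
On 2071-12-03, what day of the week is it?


Date: December 3, 2071
Anchor: Jan 1, 2071. With p = 2071 - 1 = 2070: (p + p//4 - p//100 + p//400) mod 7 = (2070 + 517 - 20 + 5) mod 7 = 2572 mod 7 = 3 -> Thursday (Mon=0 ... Sun=6)
Days before December (Jan-Nov): 334; offset = 334 + 3 - 1 = 336
Weekday index = (3 + 336) mod 7 = 3

Day of the week: Thursday


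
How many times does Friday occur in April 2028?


April 2028 has 30 days
Anchor: Jan 1, 2028. With p = 2028 - 1 = 2027: (p + p//4 - p//100 + p//400) mod 7 = (2027 + 506 - 20 + 5) mod 7 = 2518 mod 7 = 5 -> Saturday (Mon=0 ... Sun=6)
Days before April (Jan-Mar): 91; April 1 index = (5 + 91) mod 7 = 5 -> Saturday
First Friday is April 7
Fridays: 7, 14, 21, 28

4 Fridays


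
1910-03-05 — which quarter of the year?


Month: March (month 3)
Q1: Jan-Mar, Q2: Apr-Jun, Q3: Jul-Sep, Q4: Oct-Dec

Q1


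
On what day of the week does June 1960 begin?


Target: June 1, 1960
Anchor: Jan 1, 1960. With p = 1960 - 1 = 1959: (p + p//4 - p//100 + p//400) mod 7 = (1959 + 489 - 19 + 4) mod 7 = 2433 mod 7 = 4 -> Friday (Mon=0 ... Sun=6)
Days before June (Jan-May): 152 days
Weekday index = (4 + 152) mod 7 = 2

Wednesday


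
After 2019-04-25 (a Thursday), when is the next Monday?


Current: Thursday
Target: Monday
Days ahead: 4

Next Monday: 2019-04-29


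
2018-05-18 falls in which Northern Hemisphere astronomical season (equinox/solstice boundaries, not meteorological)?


Date: May 18
Astronomical Spring (approx.; exact equinox/solstice day varies by year): March 20 to June 20
May 18 falls within the Spring window

Spring


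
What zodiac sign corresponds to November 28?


Date: November 28
Conventional tropical zodiac dates: Sagittarius from November 22 onward; Capricorn starts December 22
November 28 falls within the Sagittarius range

Sagittarius


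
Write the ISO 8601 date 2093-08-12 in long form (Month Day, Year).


ISO 2093-08-12 parses as year=2093, month=08, day=12
Month 8 -> August

August 12, 2093


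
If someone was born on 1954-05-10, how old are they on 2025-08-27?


Birth: 1954-05-10
Reference: 2025-08-27
Year difference: 2025 - 1954 = 71

71 years old


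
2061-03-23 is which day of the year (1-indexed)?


Date: March 23, 2061
Days in months 1 through 2: 59
Plus 23 days in March

Day of year: 82


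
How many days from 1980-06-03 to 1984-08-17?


From 1980-06-03 to 1984-08-17
1980-06-03: days before June = 31 + 29 + 31 + 30 + 31 = 152 (1980 is a leap year); day of year = 152 + 3 = 155
1984-08-17: days before August = 31 + 29 + 31 + 30 + 31 + 30 + 31 = 213 (1984 is a leap year); day of year = 213 + 17 = 230
Rest of 1980: 366 - 155 = 211
Full years 1981 (365), 1982 (365), 1983 (365): 1095
Total = 211 + 1095 + 230 = 1536

1536 days


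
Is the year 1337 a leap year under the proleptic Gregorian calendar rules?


Gregorian leap year rule: divisible by 4, but not by 100, unless also by 400.
1337 is not divisible by 4 -> not a leap year

No


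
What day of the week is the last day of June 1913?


June 1913 has 30 days
Anchor: Jan 1, 1913. With p = 1913 - 1 = 1912: (p + p//4 - p//100 + p//400) mod 7 = (1912 + 478 - 19 + 4) mod 7 = 2375 mod 7 = 2 -> Wednesday (Mon=0 ... Sun=6)
Days before June (Jan-May): 151; June 1 index = (2 + 151) mod 7 = 6 -> Sunday
Last day offset: 30 - 1 = 29 days
Weekday index = (6 + 29) mod 7 = 0

Monday, June 30


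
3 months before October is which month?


October is month 10
10 - 3 = 7

July


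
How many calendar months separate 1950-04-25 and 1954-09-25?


From April 1950 to September 1954
4 years * 12 = 48 months, plus 5 months = 53

53 months


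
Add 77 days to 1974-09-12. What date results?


Start: 1974-09-12, add 77 days
September 1974 has 30 days: 30 - 12 = 18 days to September 30 -> 59 left
October 1974 has 31 days -> 28 left
November 1974: 28 <= 30 -> lands on November 28

Result: 1974-11-28


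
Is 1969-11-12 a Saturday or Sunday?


Anchor: Jan 1, 1969. With p = 1969 - 1 = 1968: (p + p//4 - p//100 + p//400) mod 7 = (1968 + 492 - 19 + 4) mod 7 = 2445 mod 7 = 2 -> Wednesday (Mon=0 ... Sun=6)
Day of year: 316; offset = 315
Weekday index = (2 + 315) mod 7 = 2 -> Wednesday
Weekend days: Saturday, Sunday

No
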